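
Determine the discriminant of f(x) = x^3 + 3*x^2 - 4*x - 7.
Δ = 1345

For x^3 + a x^2 + b x + c the discriminant is Δ = 18 a b c - 4 a^3 c + a^2 b^2 - 4 b^3 - 27 c^2.
Plug a = 3, b = -4, c = -7:
  18*(3)*(-4)*(-7) - 4*(3)^3*(-7) + (3)^2*(-4)^2 - 4*(-4)^3 - 27*(-7)^2
  = 1512 + (756) + 144 + (256) + (-1323)
  = 1345.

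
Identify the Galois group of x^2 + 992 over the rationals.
Gal(K/Q) = Z/2Z (cyclic of order 2)

x^2 + 992 is irreducible over Q since -992 is not a rational square. The splitting field Q(sqrt(-992)) has degree 2 over Q, and its unique nontrivial automorphism is sqrt(-992) ↦ -sqrt(-992). Hence Gal(Q(sqrt(-992))/Q) = Z/2Z.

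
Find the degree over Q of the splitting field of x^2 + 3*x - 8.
[K:Q] = 2

The discriminant of x^2 + (3)*x + (-8) is b^2 - 4c = 9 - (-32) = 41. Since 41 is not a perfect square in Q, the polynomial is irreducible over Q. Its two roots generate a degree-2 extension, so [K:Q] = 2.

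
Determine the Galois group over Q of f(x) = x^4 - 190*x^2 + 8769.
Gal(K/Q) = V_4 (Klein four-group, Z/2Z × Z/2Z)

f factors as (x^2 - 79)(x^2 - 111), so the splitting field is K = Q(sqrt(79), sqrt(111)). The elements 79, 111, 8769 are all non-squares in Q, so sqrt(79) and sqrt(111) generate independent quadratic extensions. Thus [K:Q] = 4 and Gal(K/Q) is generated by the two order-2 automorphisms sqrt(79) ↦ -sqrt(79) and sqrt(111) ↦ -sqrt(111), giving V_4.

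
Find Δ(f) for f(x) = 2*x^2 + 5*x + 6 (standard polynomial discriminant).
Δ = -23

For a quadratic a x^2 + b x + c the discriminant is Δ = b^2 - 4ac = (5)^2 - 4*(2)*(6) = 25 - (48) = -23.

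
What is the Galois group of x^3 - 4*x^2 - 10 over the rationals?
Gal(K/Q) = S_3 (symmetric group of order 6)

Compute the discriminant of x^3 + (-4)*x^2 + (0)*x + (-10): Δ = -5260. Since Δ is not a rational square, the Galois group is not contained in A_3; it must be the full S_3 (irreducibility of the cubic rules out anything smaller).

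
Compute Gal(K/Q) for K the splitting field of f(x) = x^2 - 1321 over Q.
Gal(K/Q) = Z/2Z (cyclic of order 2)

x^2 - 1321 is irreducible over Q since 1321 is not a rational square. The splitting field Q(sqrt(1321)) has degree 2 over Q, and its unique nontrivial automorphism is sqrt(1321) ↦ -sqrt(1321). Hence Gal(Q(sqrt(1321))/Q) = Z/2Z.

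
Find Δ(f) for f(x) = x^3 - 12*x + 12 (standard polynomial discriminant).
Δ = 3024

For a depressed cubic x^3 + p x + q the discriminant is Δ = -4 p^3 - 27 q^2 = -4*(-12)^3 - 27*(12)^2 = 6912 - 3888 = 3024.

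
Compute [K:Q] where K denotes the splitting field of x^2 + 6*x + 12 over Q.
[K:Q] = 2

The discriminant of x^2 + (6)*x + (12) is b^2 - 4c = 36 - (48) = -12. Since -12 is not a perfect square in Q, the polynomial is irreducible over Q. Its two roots generate a degree-2 extension, so [K:Q] = 2.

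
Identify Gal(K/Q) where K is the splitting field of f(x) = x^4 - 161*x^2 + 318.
Gal(K/Q) = V_4 (Klein four-group, Z/2Z × Z/2Z)

f factors as (x^2 - 2)(x^2 - 159), so the splitting field is K = Q(sqrt(2), sqrt(159)). The elements 2, 159, 318 are all non-squares in Q, so sqrt(2) and sqrt(159) generate independent quadratic extensions. Thus [K:Q] = 4 and Gal(K/Q) is generated by the two order-2 automorphisms sqrt(2) ↦ -sqrt(2) and sqrt(159) ↦ -sqrt(159), giving V_4.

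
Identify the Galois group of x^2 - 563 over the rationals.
Gal(K/Q) = Z/2Z (cyclic of order 2)

x^2 - 563 is irreducible over Q since 563 is not a rational square. The splitting field Q(sqrt(563)) has degree 2 over Q, and its unique nontrivial automorphism is sqrt(563) ↦ -sqrt(563). Hence Gal(Q(sqrt(563))/Q) = Z/2Z.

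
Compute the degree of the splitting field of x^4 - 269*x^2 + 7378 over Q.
[K:Q] = 4

f factors as (x^2 - 238)(x^2 - 31); the splitting field is K = Q(sqrt(238), sqrt(31)). Since 238, 31, and 7378 are all non-squares in Q, the three subfields Q(sqrt(238)), Q(sqrt(31)), Q(sqrt(7378)) are distinct degree-2 extensions, so [K:Q] = 4 (Klein four Galois group).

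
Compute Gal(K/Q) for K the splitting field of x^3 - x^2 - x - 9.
Gal(K/Q) = S_3 (symmetric group of order 6)

Compute the discriminant of x^3 + (-1)*x^2 + (-1)*x + (-9): Δ = -2380. Since Δ is not a rational square, the Galois group is not contained in A_3; it must be the full S_3 (irreducibility of the cubic rules out anything smaller).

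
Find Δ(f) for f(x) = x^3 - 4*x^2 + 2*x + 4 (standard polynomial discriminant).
Δ = 48

For x^3 + a x^2 + b x + c the discriminant is Δ = 18 a b c - 4 a^3 c + a^2 b^2 - 4 b^3 - 27 c^2.
Plug a = -4, b = 2, c = 4:
  18*(-4)*(2)*(4) - 4*(-4)^3*(4) + (-4)^2*(2)^2 - 4*(2)^3 - 27*(4)^2
  = -576 + (1024) + 64 + (-32) + (-432)
  = 48.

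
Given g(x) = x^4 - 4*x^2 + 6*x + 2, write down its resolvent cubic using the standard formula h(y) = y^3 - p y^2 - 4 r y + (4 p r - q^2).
h(y) = y^3 + 4*y^2 - 8*y - 68

Identify coefficients: p = -4, q = 6, r = 2.
Plug into h(y) = y^3 - p y^2 - 4 r y + (4 p r - q^2):
  h(y) = y^3 - (-4) y^2 - 4*(2) y + (4*(-4)*(2) - (6)^2)
       = y^3 + (4) y^2 + (-8) y + (-68).
Simplifying: h(y) = y^3 + 4*y^2 - 8*y - 68.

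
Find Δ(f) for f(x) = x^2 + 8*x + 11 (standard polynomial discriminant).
Δ = 20

For a quadratic a x^2 + b x + c the discriminant is Δ = b^2 - 4ac = (8)^2 - 4*(1)*(11) = 64 - (44) = 20.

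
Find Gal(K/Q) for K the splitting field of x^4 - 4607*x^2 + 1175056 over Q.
Gal(K/Q) = Z/2Z (cyclic of order 2)

f factors as (x^2 - 4336)(x^2 - 271), so the splitting field is K = Q(sqrt(4336), sqrt(271)). The squarefree part of 4336 is 271 and the squarefree part of 271 is also 271, so sqrt(4336) and sqrt(271) are both rational multiples of sqrt(271). Hence Q(sqrt(4336)) = Q(sqrt(271)) = Q(sqrt(271)), and the splitting field collapses to a single degree-2 extension with Galois group Z/2Z.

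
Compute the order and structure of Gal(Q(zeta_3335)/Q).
|Gal(Q(zeta_3335)/Q)| = phi(3335) = 2464; group ≅ (Z/3335Z)^* ≅ Z/4Z × Z/22Z × Z/28Z

The n-th cyclotomic polynomial Φ_3335(x) is the minimal polynomial of zeta_3335 over Q and has degree phi(3335) = 2464. So Q(zeta_3335) is a degree-2464 Galois extension with Galois group (Z/3335Z)^*. By CRT, (Z/3335Z)^* ≅ (Z/5Z)^* × (Z/23Z)^* × (Z/29Z)^*. Each prime-power unit group is (Z/5Z)^* ≅ Z/4Z; (Z/23Z)^* ≅ Z/22Z; (Z/29Z)^* ≅ Z/28Z. Hence Gal(Q(zeta_3335)/Q) ≅ Z/4Z × Z/22Z × Z/28Z.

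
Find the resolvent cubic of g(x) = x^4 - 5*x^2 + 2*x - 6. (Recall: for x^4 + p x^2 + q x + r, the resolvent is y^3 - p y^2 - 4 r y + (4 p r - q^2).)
h(y) = y^3 + 5*y^2 + 24*y + 116

Identify coefficients: p = -5, q = 2, r = -6.
Plug into h(y) = y^3 - p y^2 - 4 r y + (4 p r - q^2):
  h(y) = y^3 - (-5) y^2 - 4*(-6) y + (4*(-5)*(-6) - (2)^2)
       = y^3 + (5) y^2 + (24) y + (116).
Simplifying: h(y) = y^3 + 5*y^2 + 24*y + 116.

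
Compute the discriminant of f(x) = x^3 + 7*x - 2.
Δ = -1480

For a depressed cubic x^3 + p x + q the discriminant is Δ = -4 p^3 - 27 q^2 = -4*(7)^3 - 27*(-2)^2 = -1372 - 108 = -1480.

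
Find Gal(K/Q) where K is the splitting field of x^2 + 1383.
Gal(K/Q) = Z/2Z (cyclic of order 2)

x^2 + 1383 is irreducible over Q since -1383 is not a rational square. The splitting field Q(sqrt(-1383)) has degree 2 over Q, and its unique nontrivial automorphism is sqrt(-1383) ↦ -sqrt(-1383). Hence Gal(Q(sqrt(-1383))/Q) = Z/2Z.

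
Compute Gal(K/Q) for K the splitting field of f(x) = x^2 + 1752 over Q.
Gal(K/Q) = Z/2Z (cyclic of order 2)

x^2 + 1752 is irreducible over Q since -1752 is not a rational square. The splitting field Q(sqrt(-1752)) has degree 2 over Q, and its unique nontrivial automorphism is sqrt(-1752) ↦ -sqrt(-1752). Hence Gal(Q(sqrt(-1752))/Q) = Z/2Z.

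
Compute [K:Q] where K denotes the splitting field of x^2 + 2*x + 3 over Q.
[K:Q] = 2

The discriminant of x^2 + (2)*x + (3) is b^2 - 4c = 4 - (12) = -8. Since -8 is not a perfect square in Q, the polynomial is irreducible over Q. Its two roots generate a degree-2 extension, so [K:Q] = 2.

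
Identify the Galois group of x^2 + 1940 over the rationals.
Gal(K/Q) = Z/2Z (cyclic of order 2)

x^2 + 1940 is irreducible over Q since -1940 is not a rational square. The splitting field Q(sqrt(-1940)) has degree 2 over Q, and its unique nontrivial automorphism is sqrt(-1940) ↦ -sqrt(-1940). Hence Gal(Q(sqrt(-1940))/Q) = Z/2Z.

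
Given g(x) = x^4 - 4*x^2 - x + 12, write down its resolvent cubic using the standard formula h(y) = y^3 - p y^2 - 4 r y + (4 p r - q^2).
h(y) = y^3 + 4*y^2 - 48*y - 193

Identify coefficients: p = -4, q = -1, r = 12.
Plug into h(y) = y^3 - p y^2 - 4 r y + (4 p r - q^2):
  h(y) = y^3 - (-4) y^2 - 4*(12) y + (4*(-4)*(12) - (-1)^2)
       = y^3 + (4) y^2 + (-48) y + (-193).
Simplifying: h(y) = y^3 + 4*y^2 - 48*y - 193.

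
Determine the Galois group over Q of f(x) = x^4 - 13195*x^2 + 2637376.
Gal(K/Q) = Z/2Z (cyclic of order 2)

f factors as (x^2 - 203)(x^2 - 12992), so the splitting field is K = Q(sqrt(203), sqrt(12992)). The squarefree part of 203 is 203 and the squarefree part of 12992 is also 203, so sqrt(203) and sqrt(12992) are both rational multiples of sqrt(203). Hence Q(sqrt(203)) = Q(sqrt(12992)) = Q(sqrt(203)), and the splitting field collapses to a single degree-2 extension with Galois group Z/2Z.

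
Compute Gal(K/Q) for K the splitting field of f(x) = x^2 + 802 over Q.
Gal(K/Q) = Z/2Z (cyclic of order 2)

x^2 + 802 is irreducible over Q since -802 is not a rational square. The splitting field Q(sqrt(-802)) has degree 2 over Q, and its unique nontrivial automorphism is sqrt(-802) ↦ -sqrt(-802). Hence Gal(Q(sqrt(-802))/Q) = Z/2Z.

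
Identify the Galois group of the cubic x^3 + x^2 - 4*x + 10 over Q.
Gal(K/Q) = S_3 (symmetric group of order 6)

Compute the discriminant of x^3 + (1)*x^2 + (-4)*x + (10): Δ = -3188. Since Δ is not a rational square, the Galois group is not contained in A_3; it must be the full S_3 (irreducibility of the cubic rules out anything smaller).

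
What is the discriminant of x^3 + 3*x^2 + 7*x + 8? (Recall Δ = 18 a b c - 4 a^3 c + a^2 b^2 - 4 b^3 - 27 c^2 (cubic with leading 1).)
Δ = -499

For x^3 + a x^2 + b x + c the discriminant is Δ = 18 a b c - 4 a^3 c + a^2 b^2 - 4 b^3 - 27 c^2.
Plug a = 3, b = 7, c = 8:
  18*(3)*(7)*(8) - 4*(3)^3*(8) + (3)^2*(7)^2 - 4*(7)^3 - 27*(8)^2
  = 3024 + (-864) + 441 + (-1372) + (-1728)
  = -499.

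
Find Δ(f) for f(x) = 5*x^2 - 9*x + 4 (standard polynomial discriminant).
Δ = 1

For a quadratic a x^2 + b x + c the discriminant is Δ = b^2 - 4ac = (-9)^2 - 4*(5)*(4) = 81 - (80) = 1.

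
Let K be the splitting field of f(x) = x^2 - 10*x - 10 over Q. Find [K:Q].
[K:Q] = 2

The discriminant of x^2 + (-10)*x + (-10) is b^2 - 4c = 100 - (-40) = 140. Since 140 is not a perfect square in Q, the polynomial is irreducible over Q. Its two roots generate a degree-2 extension, so [K:Q] = 2.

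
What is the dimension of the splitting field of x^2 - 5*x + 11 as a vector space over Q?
[K:Q] = 2

The discriminant of x^2 + (-5)*x + (11) is b^2 - 4c = 25 - (44) = -19. Since -19 is not a perfect square in Q, the polynomial is irreducible over Q. Its two roots generate a degree-2 extension, so [K:Q] = 2.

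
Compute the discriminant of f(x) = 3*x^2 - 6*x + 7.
Δ = -48

For a quadratic a x^2 + b x + c the discriminant is Δ = b^2 - 4ac = (-6)^2 - 4*(3)*(7) = 36 - (84) = -48.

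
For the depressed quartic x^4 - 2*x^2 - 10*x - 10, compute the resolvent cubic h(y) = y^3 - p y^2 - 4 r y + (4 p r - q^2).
h(y) = y^3 + 2*y^2 + 40*y - 20

Identify coefficients: p = -2, q = -10, r = -10.
Plug into h(y) = y^3 - p y^2 - 4 r y + (4 p r - q^2):
  h(y) = y^3 - (-2) y^2 - 4*(-10) y + (4*(-2)*(-10) - (-10)^2)
       = y^3 + (2) y^2 + (40) y + (-20).
Simplifying: h(y) = y^3 + 2*y^2 + 40*y - 20.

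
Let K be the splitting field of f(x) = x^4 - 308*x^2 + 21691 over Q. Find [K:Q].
[K:Q] = 4

f factors as (x^2 - 199)(x^2 - 109); the splitting field is K = Q(sqrt(199), sqrt(109)). Since 199, 109, and 21691 are all non-squares in Q, the three subfields Q(sqrt(199)), Q(sqrt(109)), Q(sqrt(21691)) are distinct degree-2 extensions, so [K:Q] = 4 (Klein four Galois group).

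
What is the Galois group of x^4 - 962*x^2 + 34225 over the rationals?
Gal(K/Q) = Z/2Z (cyclic of order 2)

f factors as (x^2 - 925)(x^2 - 37), so the splitting field is K = Q(sqrt(925), sqrt(37)). The squarefree part of 925 is 37 and the squarefree part of 37 is also 37, so sqrt(925) and sqrt(37) are both rational multiples of sqrt(37). Hence Q(sqrt(925)) = Q(sqrt(37)) = Q(sqrt(37)), and the splitting field collapses to a single degree-2 extension with Galois group Z/2Z.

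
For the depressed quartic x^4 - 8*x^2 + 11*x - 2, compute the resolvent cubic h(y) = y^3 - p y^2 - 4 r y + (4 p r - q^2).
h(y) = y^3 + 8*y^2 + 8*y - 57

Identify coefficients: p = -8, q = 11, r = -2.
Plug into h(y) = y^3 - p y^2 - 4 r y + (4 p r - q^2):
  h(y) = y^3 - (-8) y^2 - 4*(-2) y + (4*(-8)*(-2) - (11)^2)
       = y^3 + (8) y^2 + (8) y + (-57).
Simplifying: h(y) = y^3 + 8*y^2 + 8*y - 57.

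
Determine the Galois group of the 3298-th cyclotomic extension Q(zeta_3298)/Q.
|Gal(Q(zeta_3298)/Q)| = phi(3298) = 1536; group ≅ (Z/3298Z)^* ≅ Z/16Z × Z/96Z

The n-th cyclotomic polynomial Φ_3298(x) is the minimal polynomial of zeta_3298 over Q and has degree phi(3298) = 1536. So Q(zeta_3298) is a degree-1536 Galois extension with Galois group (Z/3298Z)^*. By CRT, (Z/3298Z)^* ≅ (Z/2Z)^* × (Z/17Z)^* × (Z/97Z)^*. Each prime-power unit group is (Z/2Z)^* ≅ trivial group (order 1); (Z/17Z)^* ≅ Z/16Z; (Z/97Z)^* ≅ Z/96Z. Hence Gal(Q(zeta_3298)/Q) ≅ Z/16Z × Z/96Z.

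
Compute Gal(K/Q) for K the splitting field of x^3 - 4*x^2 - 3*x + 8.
Gal(K/Q) = S_3 (symmetric group of order 6)

Compute the discriminant of x^3 + (-4)*x^2 + (-3)*x + (8): Δ = 2300. Since Δ is not a rational square, the Galois group is not contained in A_3; it must be the full S_3 (irreducibility of the cubic rules out anything smaller).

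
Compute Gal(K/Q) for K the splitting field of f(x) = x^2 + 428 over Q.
Gal(K/Q) = Z/2Z (cyclic of order 2)

x^2 + 428 is irreducible over Q since -428 is not a rational square. The splitting field Q(sqrt(-428)) has degree 2 over Q, and its unique nontrivial automorphism is sqrt(-428) ↦ -sqrt(-428). Hence Gal(Q(sqrt(-428))/Q) = Z/2Z.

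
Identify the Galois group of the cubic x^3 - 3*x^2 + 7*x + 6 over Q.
Gal(K/Q) = S_3 (symmetric group of order 6)

Compute the discriminant of x^3 + (-3)*x^2 + (7)*x + (6): Δ = -3523. Since Δ is not a rational square, the Galois group is not contained in A_3; it must be the full S_3 (irreducibility of the cubic rules out anything smaller).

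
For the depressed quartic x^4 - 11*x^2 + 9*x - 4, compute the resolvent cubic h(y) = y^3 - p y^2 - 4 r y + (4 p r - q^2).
h(y) = y^3 + 11*y^2 + 16*y + 95

Identify coefficients: p = -11, q = 9, r = -4.
Plug into h(y) = y^3 - p y^2 - 4 r y + (4 p r - q^2):
  h(y) = y^3 - (-11) y^2 - 4*(-4) y + (4*(-11)*(-4) - (9)^2)
       = y^3 + (11) y^2 + (16) y + (95).
Simplifying: h(y) = y^3 + 11*y^2 + 16*y + 95.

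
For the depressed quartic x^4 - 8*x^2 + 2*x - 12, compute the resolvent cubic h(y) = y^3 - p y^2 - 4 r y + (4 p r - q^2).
h(y) = y^3 + 8*y^2 + 48*y + 380

Identify coefficients: p = -8, q = 2, r = -12.
Plug into h(y) = y^3 - p y^2 - 4 r y + (4 p r - q^2):
  h(y) = y^3 - (-8) y^2 - 4*(-12) y + (4*(-8)*(-12) - (2)^2)
       = y^3 + (8) y^2 + (48) y + (380).
Simplifying: h(y) = y^3 + 8*y^2 + 48*y + 380.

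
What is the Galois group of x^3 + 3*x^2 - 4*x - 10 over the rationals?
Gal(K/Q) = S_3 (symmetric group of order 6)

Compute the discriminant of x^3 + (3)*x^2 + (-4)*x + (-10): Δ = 940. Since Δ is not a rational square, the Galois group is not contained in A_3; it must be the full S_3 (irreducibility of the cubic rules out anything smaller).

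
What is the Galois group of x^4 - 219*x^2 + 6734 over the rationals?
Gal(K/Q) = V_4 (Klein four-group, Z/2Z × Z/2Z)

f factors as (x^2 - 182)(x^2 - 37), so the splitting field is K = Q(sqrt(182), sqrt(37)). The elements 182, 37, 6734 are all non-squares in Q, so sqrt(182) and sqrt(37) generate independent quadratic extensions. Thus [K:Q] = 4 and Gal(K/Q) is generated by the two order-2 automorphisms sqrt(182) ↦ -sqrt(182) and sqrt(37) ↦ -sqrt(37), giving V_4.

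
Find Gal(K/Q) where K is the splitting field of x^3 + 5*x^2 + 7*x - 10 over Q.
Gal(K/Q) = S_3 (symmetric group of order 6)

Compute the discriminant of x^3 + (5)*x^2 + (7)*x + (-10): Δ = -4147. Since Δ is not a rational square, the Galois group is not contained in A_3; it must be the full S_3 (irreducibility of the cubic rules out anything smaller).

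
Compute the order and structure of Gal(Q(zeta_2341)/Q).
|Gal(Q(zeta_2341)/Q)| = phi(2341) = 2340; group ≅ (Z/2341Z)^* ≅ Z/2340Z

The n-th cyclotomic polynomial Φ_2341(x) is the minimal polynomial of zeta_2341 over Q and has degree phi(2341) = 2340. So Q(zeta_2341) is a degree-2340 Galois extension with Galois group (Z/2341Z)^*. (Z/2341Z)^* is cyclic since 2341 is an odd prime power (or 4). Hence Gal(Q(zeta_2341)/Q) ≅ Z/2340Z.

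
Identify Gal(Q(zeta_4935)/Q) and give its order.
|Gal(Q(zeta_4935)/Q)| = phi(4935) = 2208; group ≅ (Z/4935Z)^* ≅ Z/2Z × Z/4Z × Z/6Z × Z/46Z

The n-th cyclotomic polynomial Φ_4935(x) is the minimal polynomial of zeta_4935 over Q and has degree phi(4935) = 2208. So Q(zeta_4935) is a degree-2208 Galois extension with Galois group (Z/4935Z)^*. By CRT, (Z/4935Z)^* ≅ (Z/3Z)^* × (Z/5Z)^* × (Z/7Z)^* × (Z/47Z)^*. Each prime-power unit group is (Z/3Z)^* ≅ Z/2Z; (Z/5Z)^* ≅ Z/4Z; (Z/7Z)^* ≅ Z/6Z; (Z/47Z)^* ≅ Z/46Z. Hence Gal(Q(zeta_4935)/Q) ≅ Z/2Z × Z/4Z × Z/6Z × Z/46Z.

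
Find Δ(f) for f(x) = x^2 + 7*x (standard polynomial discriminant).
Δ = 49

For a quadratic a x^2 + b x + c the discriminant is Δ = b^2 - 4ac = (7)^2 - 4*(1)*(0) = 49 - (0) = 49.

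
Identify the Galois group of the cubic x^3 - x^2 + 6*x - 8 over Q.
Gal(K/Q) = S_3 (symmetric group of order 6)

Compute the discriminant of x^3 + (-1)*x^2 + (6)*x + (-8): Δ = -1724. Since Δ is not a rational square, the Galois group is not contained in A_3; it must be the full S_3 (irreducibility of the cubic rules out anything smaller).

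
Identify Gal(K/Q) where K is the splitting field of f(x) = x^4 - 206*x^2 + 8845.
Gal(K/Q) = V_4 (Klein four-group, Z/2Z × Z/2Z)

f factors as (x^2 - 61)(x^2 - 145), so the splitting field is K = Q(sqrt(61), sqrt(145)). The elements 61, 145, 8845 are all non-squares in Q, so sqrt(61) and sqrt(145) generate independent quadratic extensions. Thus [K:Q] = 4 and Gal(K/Q) is generated by the two order-2 automorphisms sqrt(61) ↦ -sqrt(61) and sqrt(145) ↦ -sqrt(145), giving V_4.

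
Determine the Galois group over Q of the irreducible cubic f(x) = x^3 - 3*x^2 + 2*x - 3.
Gal(K/Q) = S_3 (symmetric group of order 6)

Compute the discriminant of x^3 + (-3)*x^2 + (2)*x + (-3): Δ = -239. Since Δ is not a rational square, the Galois group is not contained in A_3; it must be the full S_3 (irreducibility of the cubic rules out anything smaller).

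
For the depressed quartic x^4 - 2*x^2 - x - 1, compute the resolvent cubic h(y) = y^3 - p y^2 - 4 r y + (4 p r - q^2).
h(y) = y^3 + 2*y^2 + 4*y + 7

Identify coefficients: p = -2, q = -1, r = -1.
Plug into h(y) = y^3 - p y^2 - 4 r y + (4 p r - q^2):
  h(y) = y^3 - (-2) y^2 - 4*(-1) y + (4*(-2)*(-1) - (-1)^2)
       = y^3 + (2) y^2 + (4) y + (7).
Simplifying: h(y) = y^3 + 2*y^2 + 4*y + 7.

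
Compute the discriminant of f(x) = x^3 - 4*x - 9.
Δ = -1931

For a depressed cubic x^3 + p x + q the discriminant is Δ = -4 p^3 - 27 q^2 = -4*(-4)^3 - 27*(-9)^2 = 256 - 2187 = -1931.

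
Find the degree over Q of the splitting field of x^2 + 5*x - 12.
[K:Q] = 2

The discriminant of x^2 + (5)*x + (-12) is b^2 - 4c = 25 - (-48) = 73. Since 73 is not a perfect square in Q, the polynomial is irreducible over Q. Its two roots generate a degree-2 extension, so [K:Q] = 2.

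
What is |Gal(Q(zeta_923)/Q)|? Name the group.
|Gal(Q(zeta_923)/Q)| = phi(923) = 840; group ≅ (Z/923Z)^* ≅ Z/12Z × Z/70Z

The n-th cyclotomic polynomial Φ_923(x) is the minimal polynomial of zeta_923 over Q and has degree phi(923) = 840. So Q(zeta_923) is a degree-840 Galois extension with Galois group (Z/923Z)^*. By CRT, (Z/923Z)^* ≅ (Z/13Z)^* × (Z/71Z)^*. Each prime-power unit group is (Z/13Z)^* ≅ Z/12Z; (Z/71Z)^* ≅ Z/70Z. Hence Gal(Q(zeta_923)/Q) ≅ Z/12Z × Z/70Z.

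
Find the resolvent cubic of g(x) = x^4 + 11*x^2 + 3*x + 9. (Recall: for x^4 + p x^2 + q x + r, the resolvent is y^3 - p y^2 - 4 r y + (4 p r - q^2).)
h(y) = y^3 - 11*y^2 - 36*y + 387

Identify coefficients: p = 11, q = 3, r = 9.
Plug into h(y) = y^3 - p y^2 - 4 r y + (4 p r - q^2):
  h(y) = y^3 - (11) y^2 - 4*(9) y + (4*(11)*(9) - (3)^2)
       = y^3 + (-11) y^2 + (-36) y + (387).
Simplifying: h(y) = y^3 - 11*y^2 - 36*y + 387.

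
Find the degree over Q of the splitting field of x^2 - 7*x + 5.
[K:Q] = 2

The discriminant of x^2 + (-7)*x + (5) is b^2 - 4c = 49 - (20) = 29. Since 29 is not a perfect square in Q, the polynomial is irreducible over Q. Its two roots generate a degree-2 extension, so [K:Q] = 2.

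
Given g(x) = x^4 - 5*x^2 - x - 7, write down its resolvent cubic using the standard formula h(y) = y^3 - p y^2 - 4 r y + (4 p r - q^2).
h(y) = y^3 + 5*y^2 + 28*y + 139

Identify coefficients: p = -5, q = -1, r = -7.
Plug into h(y) = y^3 - p y^2 - 4 r y + (4 p r - q^2):
  h(y) = y^3 - (-5) y^2 - 4*(-7) y + (4*(-5)*(-7) - (-1)^2)
       = y^3 + (5) y^2 + (28) y + (139).
Simplifying: h(y) = y^3 + 5*y^2 + 28*y + 139.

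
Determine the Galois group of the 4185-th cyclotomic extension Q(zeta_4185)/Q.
|Gal(Q(zeta_4185)/Q)| = phi(4185) = 2160; group ≅ (Z/4185Z)^* ≅ Z/4Z × Z/18Z × Z/30Z

The n-th cyclotomic polynomial Φ_4185(x) is the minimal polynomial of zeta_4185 over Q and has degree phi(4185) = 2160. So Q(zeta_4185) is a degree-2160 Galois extension with Galois group (Z/4185Z)^*. By CRT, (Z/4185Z)^* ≅ (Z/27Z)^* × (Z/5Z)^* × (Z/31Z)^*. Each prime-power unit group is (Z/27Z)^* ≅ Z/18Z; (Z/5Z)^* ≅ Z/4Z; (Z/31Z)^* ≅ Z/30Z. Hence Gal(Q(zeta_4185)/Q) ≅ Z/4Z × Z/18Z × Z/30Z.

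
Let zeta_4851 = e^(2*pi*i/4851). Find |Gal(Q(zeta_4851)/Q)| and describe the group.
|Gal(Q(zeta_4851)/Q)| = phi(4851) = 2520; group ≅ (Z/4851Z)^* ≅ Z/6Z × Z/10Z × Z/42Z

The n-th cyclotomic polynomial Φ_4851(x) is the minimal polynomial of zeta_4851 over Q and has degree phi(4851) = 2520. So Q(zeta_4851) is a degree-2520 Galois extension with Galois group (Z/4851Z)^*. By CRT, (Z/4851Z)^* ≅ (Z/9Z)^* × (Z/49Z)^* × (Z/11Z)^*. Each prime-power unit group is (Z/9Z)^* ≅ Z/6Z; (Z/49Z)^* ≅ Z/42Z; (Z/11Z)^* ≅ Z/10Z. Hence Gal(Q(zeta_4851)/Q) ≅ Z/6Z × Z/10Z × Z/42Z.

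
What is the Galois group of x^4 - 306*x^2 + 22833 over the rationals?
Gal(K/Q) = V_4 (Klein four-group, Z/2Z × Z/2Z)

f factors as (x^2 - 129)(x^2 - 177), so the splitting field is K = Q(sqrt(129), sqrt(177)). The elements 129, 177, 22833 are all non-squares in Q, so sqrt(129) and sqrt(177) generate independent quadratic extensions. Thus [K:Q] = 4 and Gal(K/Q) is generated by the two order-2 automorphisms sqrt(129) ↦ -sqrt(129) and sqrt(177) ↦ -sqrt(177), giving V_4.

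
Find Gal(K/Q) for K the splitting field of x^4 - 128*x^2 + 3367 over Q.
Gal(K/Q) = V_4 (Klein four-group, Z/2Z × Z/2Z)

f factors as (x^2 - 91)(x^2 - 37), so the splitting field is K = Q(sqrt(91), sqrt(37)). The elements 91, 37, 3367 are all non-squares in Q, so sqrt(91) and sqrt(37) generate independent quadratic extensions. Thus [K:Q] = 4 and Gal(K/Q) is generated by the two order-2 automorphisms sqrt(91) ↦ -sqrt(91) and sqrt(37) ↦ -sqrt(37), giving V_4.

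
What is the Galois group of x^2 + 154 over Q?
Gal(K/Q) = Z/2Z (cyclic of order 2)

x^2 + 154 is irreducible over Q since -154 is not a rational square. The splitting field Q(sqrt(-154)) has degree 2 over Q, and its unique nontrivial automorphism is sqrt(-154) ↦ -sqrt(-154). Hence Gal(Q(sqrt(-154))/Q) = Z/2Z.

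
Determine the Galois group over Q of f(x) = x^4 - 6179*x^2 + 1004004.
Gal(K/Q) = Z/2Z (cyclic of order 2)

f factors as (x^2 - 6012)(x^2 - 167), so the splitting field is K = Q(sqrt(6012), sqrt(167)). The squarefree part of 6012 is 167 and the squarefree part of 167 is also 167, so sqrt(6012) and sqrt(167) are both rational multiples of sqrt(167). Hence Q(sqrt(6012)) = Q(sqrt(167)) = Q(sqrt(167)), and the splitting field collapses to a single degree-2 extension with Galois group Z/2Z.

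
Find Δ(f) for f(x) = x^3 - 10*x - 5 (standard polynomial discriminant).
Δ = 3325

For a depressed cubic x^3 + p x + q the discriminant is Δ = -4 p^3 - 27 q^2 = -4*(-10)^3 - 27*(-5)^2 = 4000 - 675 = 3325.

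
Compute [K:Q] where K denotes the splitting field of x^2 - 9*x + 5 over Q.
[K:Q] = 2

The discriminant of x^2 + (-9)*x + (5) is b^2 - 4c = 81 - (20) = 61. Since 61 is not a perfect square in Q, the polynomial is irreducible over Q. Its two roots generate a degree-2 extension, so [K:Q] = 2.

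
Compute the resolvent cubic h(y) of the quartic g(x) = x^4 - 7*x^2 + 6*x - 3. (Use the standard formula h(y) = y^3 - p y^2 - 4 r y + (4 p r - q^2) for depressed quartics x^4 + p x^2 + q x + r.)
h(y) = y^3 + 7*y^2 + 12*y + 48

Identify coefficients: p = -7, q = 6, r = -3.
Plug into h(y) = y^3 - p y^2 - 4 r y + (4 p r - q^2):
  h(y) = y^3 - (-7) y^2 - 4*(-3) y + (4*(-7)*(-3) - (6)^2)
       = y^3 + (7) y^2 + (12) y + (48).
Simplifying: h(y) = y^3 + 7*y^2 + 12*y + 48.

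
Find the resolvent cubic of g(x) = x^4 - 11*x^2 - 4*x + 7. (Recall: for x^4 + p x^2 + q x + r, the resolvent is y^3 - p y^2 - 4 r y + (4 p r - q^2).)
h(y) = y^3 + 11*y^2 - 28*y - 324

Identify coefficients: p = -11, q = -4, r = 7.
Plug into h(y) = y^3 - p y^2 - 4 r y + (4 p r - q^2):
  h(y) = y^3 - (-11) y^2 - 4*(7) y + (4*(-11)*(7) - (-4)^2)
       = y^3 + (11) y^2 + (-28) y + (-324).
Simplifying: h(y) = y^3 + 11*y^2 - 28*y - 324.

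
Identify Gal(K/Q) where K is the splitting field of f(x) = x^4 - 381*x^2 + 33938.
Gal(K/Q) = V_4 (Klein four-group, Z/2Z × Z/2Z)

f factors as (x^2 - 239)(x^2 - 142), so the splitting field is K = Q(sqrt(239), sqrt(142)). The elements 239, 142, 33938 are all non-squares in Q, so sqrt(239) and sqrt(142) generate independent quadratic extensions. Thus [K:Q] = 4 and Gal(K/Q) is generated by the two order-2 automorphisms sqrt(239) ↦ -sqrt(239) and sqrt(142) ↦ -sqrt(142), giving V_4.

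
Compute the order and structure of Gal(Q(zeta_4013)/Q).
|Gal(Q(zeta_4013)/Q)| = phi(4013) = 4012; group ≅ (Z/4013Z)^* ≅ Z/4012Z

The n-th cyclotomic polynomial Φ_4013(x) is the minimal polynomial of zeta_4013 over Q and has degree phi(4013) = 4012. So Q(zeta_4013) is a degree-4012 Galois extension with Galois group (Z/4013Z)^*. (Z/4013Z)^* is cyclic since 4013 is an odd prime power (or 4). Hence Gal(Q(zeta_4013)/Q) ≅ Z/4012Z.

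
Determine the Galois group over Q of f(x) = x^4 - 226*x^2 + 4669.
Gal(K/Q) = V_4 (Klein four-group, Z/2Z × Z/2Z)

f factors as (x^2 - 203)(x^2 - 23), so the splitting field is K = Q(sqrt(203), sqrt(23)). The elements 203, 23, 4669 are all non-squares in Q, so sqrt(203) and sqrt(23) generate independent quadratic extensions. Thus [K:Q] = 4 and Gal(K/Q) is generated by the two order-2 automorphisms sqrt(203) ↦ -sqrt(203) and sqrt(23) ↦ -sqrt(23), giving V_4.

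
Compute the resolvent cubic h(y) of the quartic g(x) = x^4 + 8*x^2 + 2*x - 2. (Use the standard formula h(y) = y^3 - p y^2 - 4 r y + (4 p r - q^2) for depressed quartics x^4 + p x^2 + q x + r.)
h(y) = y^3 - 8*y^2 + 8*y - 68

Identify coefficients: p = 8, q = 2, r = -2.
Plug into h(y) = y^3 - p y^2 - 4 r y + (4 p r - q^2):
  h(y) = y^3 - (8) y^2 - 4*(-2) y + (4*(8)*(-2) - (2)^2)
       = y^3 + (-8) y^2 + (8) y + (-68).
Simplifying: h(y) = y^3 - 8*y^2 + 8*y - 68.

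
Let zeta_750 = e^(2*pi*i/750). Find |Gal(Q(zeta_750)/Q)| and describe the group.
|Gal(Q(zeta_750)/Q)| = phi(750) = 200; group ≅ (Z/750Z)^* ≅ Z/2Z × Z/100Z

The n-th cyclotomic polynomial Φ_750(x) is the minimal polynomial of zeta_750 over Q and has degree phi(750) = 200. So Q(zeta_750) is a degree-200 Galois extension with Galois group (Z/750Z)^*. By CRT, (Z/750Z)^* ≅ (Z/2Z)^* × (Z/3Z)^* × (Z/125Z)^*. Each prime-power unit group is (Z/2Z)^* ≅ trivial group (order 1); (Z/3Z)^* ≅ Z/2Z; (Z/125Z)^* ≅ Z/100Z. Hence Gal(Q(zeta_750)/Q) ≅ Z/2Z × Z/100Z.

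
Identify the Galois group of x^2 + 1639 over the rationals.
Gal(K/Q) = Z/2Z (cyclic of order 2)

x^2 + 1639 is irreducible over Q since -1639 is not a rational square. The splitting field Q(sqrt(-1639)) has degree 2 over Q, and its unique nontrivial automorphism is sqrt(-1639) ↦ -sqrt(-1639). Hence Gal(Q(sqrt(-1639))/Q) = Z/2Z.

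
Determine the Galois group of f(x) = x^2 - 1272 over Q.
Gal(K/Q) = Z/2Z (cyclic of order 2)

x^2 - 1272 is irreducible over Q since 1272 is not a rational square. The splitting field Q(sqrt(1272)) has degree 2 over Q, and its unique nontrivial automorphism is sqrt(1272) ↦ -sqrt(1272). Hence Gal(Q(sqrt(1272))/Q) = Z/2Z.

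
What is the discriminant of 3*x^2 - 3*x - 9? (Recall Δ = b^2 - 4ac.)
Δ = 117

For a quadratic a x^2 + b x + c the discriminant is Δ = b^2 - 4ac = (-3)^2 - 4*(3)*(-9) = 9 - (-108) = 117.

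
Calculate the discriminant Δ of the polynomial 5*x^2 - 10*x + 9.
Δ = -80

For a quadratic a x^2 + b x + c the discriminant is Δ = b^2 - 4ac = (-10)^2 - 4*(5)*(9) = 100 - (180) = -80.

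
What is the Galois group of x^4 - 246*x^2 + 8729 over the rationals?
Gal(K/Q) = V_4 (Klein four-group, Z/2Z × Z/2Z)

f factors as (x^2 - 43)(x^2 - 203), so the splitting field is K = Q(sqrt(43), sqrt(203)). The elements 43, 203, 8729 are all non-squares in Q, so sqrt(43) and sqrt(203) generate independent quadratic extensions. Thus [K:Q] = 4 and Gal(K/Q) is generated by the two order-2 automorphisms sqrt(43) ↦ -sqrt(43) and sqrt(203) ↦ -sqrt(203), giving V_4.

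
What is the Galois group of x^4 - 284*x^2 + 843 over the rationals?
Gal(K/Q) = V_4 (Klein four-group, Z/2Z × Z/2Z)

f factors as (x^2 - 281)(x^2 - 3), so the splitting field is K = Q(sqrt(281), sqrt(3)). The elements 281, 3, 843 are all non-squares in Q, so sqrt(281) and sqrt(3) generate independent quadratic extensions. Thus [K:Q] = 4 and Gal(K/Q) is generated by the two order-2 automorphisms sqrt(281) ↦ -sqrt(281) and sqrt(3) ↦ -sqrt(3), giving V_4.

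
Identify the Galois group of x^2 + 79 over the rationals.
Gal(K/Q) = Z/2Z (cyclic of order 2)

x^2 + 79 is irreducible over Q since -79 is not a rational square. The splitting field Q(sqrt(-79)) has degree 2 over Q, and its unique nontrivial automorphism is sqrt(-79) ↦ -sqrt(-79). Hence Gal(Q(sqrt(-79))/Q) = Z/2Z.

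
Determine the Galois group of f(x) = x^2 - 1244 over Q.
Gal(K/Q) = Z/2Z (cyclic of order 2)

x^2 - 1244 is irreducible over Q since 1244 is not a rational square. The splitting field Q(sqrt(1244)) has degree 2 over Q, and its unique nontrivial automorphism is sqrt(1244) ↦ -sqrt(1244). Hence Gal(Q(sqrt(1244))/Q) = Z/2Z.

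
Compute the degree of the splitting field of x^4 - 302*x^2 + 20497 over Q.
[K:Q] = 4

f factors as (x^2 - 103)(x^2 - 199); the splitting field is K = Q(sqrt(103), sqrt(199)). Since 103, 199, and 20497 are all non-squares in Q, the three subfields Q(sqrt(103)), Q(sqrt(199)), Q(sqrt(20497)) are distinct degree-2 extensions, so [K:Q] = 4 (Klein four Galois group).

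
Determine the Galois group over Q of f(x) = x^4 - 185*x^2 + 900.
Gal(K/Q) = Z/2Z (cyclic of order 2)

f factors as (x^2 - 180)(x^2 - 5), so the splitting field is K = Q(sqrt(180), sqrt(5)). The squarefree part of 180 is 5 and the squarefree part of 5 is also 5, so sqrt(180) and sqrt(5) are both rational multiples of sqrt(5). Hence Q(sqrt(180)) = Q(sqrt(5)) = Q(sqrt(5)), and the splitting field collapses to a single degree-2 extension with Galois group Z/2Z.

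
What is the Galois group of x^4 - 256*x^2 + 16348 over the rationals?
Gal(K/Q) = V_4 (Klein four-group, Z/2Z × Z/2Z)

f factors as (x^2 - 122)(x^2 - 134), so the splitting field is K = Q(sqrt(122), sqrt(134)). The elements 122, 134, 16348 are all non-squares in Q, so sqrt(122) and sqrt(134) generate independent quadratic extensions. Thus [K:Q] = 4 and Gal(K/Q) is generated by the two order-2 automorphisms sqrt(122) ↦ -sqrt(122) and sqrt(134) ↦ -sqrt(134), giving V_4.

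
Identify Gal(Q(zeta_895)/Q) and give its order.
|Gal(Q(zeta_895)/Q)| = phi(895) = 712; group ≅ (Z/895Z)^* ≅ Z/4Z × Z/178Z

The n-th cyclotomic polynomial Φ_895(x) is the minimal polynomial of zeta_895 over Q and has degree phi(895) = 712. So Q(zeta_895) is a degree-712 Galois extension with Galois group (Z/895Z)^*. By CRT, (Z/895Z)^* ≅ (Z/5Z)^* × (Z/179Z)^*. Each prime-power unit group is (Z/5Z)^* ≅ Z/4Z; (Z/179Z)^* ≅ Z/178Z. Hence Gal(Q(zeta_895)/Q) ≅ Z/4Z × Z/178Z.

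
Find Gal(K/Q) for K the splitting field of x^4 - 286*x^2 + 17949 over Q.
Gal(K/Q) = V_4 (Klein four-group, Z/2Z × Z/2Z)

f factors as (x^2 - 193)(x^2 - 93), so the splitting field is K = Q(sqrt(193), sqrt(93)). The elements 193, 93, 17949 are all non-squares in Q, so sqrt(193) and sqrt(93) generate independent quadratic extensions. Thus [K:Q] = 4 and Gal(K/Q) is generated by the two order-2 automorphisms sqrt(193) ↦ -sqrt(193) and sqrt(93) ↦ -sqrt(93), giving V_4.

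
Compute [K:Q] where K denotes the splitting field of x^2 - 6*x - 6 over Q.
[K:Q] = 2

The discriminant of x^2 + (-6)*x + (-6) is b^2 - 4c = 36 - (-24) = 60. Since 60 is not a perfect square in Q, the polynomial is irreducible over Q. Its two roots generate a degree-2 extension, so [K:Q] = 2.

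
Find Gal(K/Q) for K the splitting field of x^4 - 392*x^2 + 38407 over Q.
Gal(K/Q) = V_4 (Klein four-group, Z/2Z × Z/2Z)

f factors as (x^2 - 193)(x^2 - 199), so the splitting field is K = Q(sqrt(193), sqrt(199)). The elements 193, 199, 38407 are all non-squares in Q, so sqrt(193) and sqrt(199) generate independent quadratic extensions. Thus [K:Q] = 4 and Gal(K/Q) is generated by the two order-2 automorphisms sqrt(193) ↦ -sqrt(193) and sqrt(199) ↦ -sqrt(199), giving V_4.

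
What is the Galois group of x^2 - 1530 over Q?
Gal(K/Q) = Z/2Z (cyclic of order 2)

x^2 - 1530 is irreducible over Q since 1530 is not a rational square. The splitting field Q(sqrt(1530)) has degree 2 over Q, and its unique nontrivial automorphism is sqrt(1530) ↦ -sqrt(1530). Hence Gal(Q(sqrt(1530))/Q) = Z/2Z.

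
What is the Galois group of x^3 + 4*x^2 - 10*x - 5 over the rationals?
Gal(K/Q) = S_3 (symmetric group of order 6)

Compute the discriminant of x^3 + (4)*x^2 + (-10)*x + (-5): Δ = 9805. Since Δ is not a rational square, the Galois group is not contained in A_3; it must be the full S_3 (irreducibility of the cubic rules out anything smaller).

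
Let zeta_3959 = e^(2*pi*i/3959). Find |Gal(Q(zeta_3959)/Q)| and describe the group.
|Gal(Q(zeta_3959)/Q)| = phi(3959) = 3816; group ≅ (Z/3959Z)^* ≅ Z/36Z × Z/106Z

The n-th cyclotomic polynomial Φ_3959(x) is the minimal polynomial of zeta_3959 over Q and has degree phi(3959) = 3816. So Q(zeta_3959) is a degree-3816 Galois extension with Galois group (Z/3959Z)^*. By CRT, (Z/3959Z)^* ≅ (Z/37Z)^* × (Z/107Z)^*. Each prime-power unit group is (Z/37Z)^* ≅ Z/36Z; (Z/107Z)^* ≅ Z/106Z. Hence Gal(Q(zeta_3959)/Q) ≅ Z/36Z × Z/106Z.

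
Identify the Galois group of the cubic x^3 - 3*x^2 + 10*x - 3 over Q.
Gal(K/Q) = S_3 (symmetric group of order 6)

Compute the discriminant of x^3 + (-3)*x^2 + (10)*x + (-3): Δ = -2047. Since Δ is not a rational square, the Galois group is not contained in A_3; it must be the full S_3 (irreducibility of the cubic rules out anything smaller).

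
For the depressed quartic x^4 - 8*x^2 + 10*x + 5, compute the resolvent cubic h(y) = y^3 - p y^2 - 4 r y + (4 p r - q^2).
h(y) = y^3 + 8*y^2 - 20*y - 260

Identify coefficients: p = -8, q = 10, r = 5.
Plug into h(y) = y^3 - p y^2 - 4 r y + (4 p r - q^2):
  h(y) = y^3 - (-8) y^2 - 4*(5) y + (4*(-8)*(5) - (10)^2)
       = y^3 + (8) y^2 + (-20) y + (-260).
Simplifying: h(y) = y^3 + 8*y^2 - 20*y - 260.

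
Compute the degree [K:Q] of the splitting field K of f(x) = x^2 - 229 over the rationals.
[K:Q] = 2

The polynomial x^2 - 229 is irreducible over Q since 229 is not a perfect square. Its splitting field is Q(sqrt(229)), which has degree 2 over Q.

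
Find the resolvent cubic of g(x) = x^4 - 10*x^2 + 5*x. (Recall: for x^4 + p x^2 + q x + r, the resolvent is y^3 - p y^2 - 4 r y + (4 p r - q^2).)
h(y) = y^3 + 10*y^2 - 25

Identify coefficients: p = -10, q = 5, r = 0.
Plug into h(y) = y^3 - p y^2 - 4 r y + (4 p r - q^2):
  h(y) = y^3 - (-10) y^2 - 4*(0) y + (4*(-10)*(0) - (5)^2)
       = y^3 + (10) y^2 + (0) y + (-25).
Simplifying: h(y) = y^3 + 10*y^2 - 25.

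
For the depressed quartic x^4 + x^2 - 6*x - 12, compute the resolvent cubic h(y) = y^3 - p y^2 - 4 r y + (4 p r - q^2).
h(y) = y^3 - y^2 + 48*y - 84

Identify coefficients: p = 1, q = -6, r = -12.
Plug into h(y) = y^3 - p y^2 - 4 r y + (4 p r - q^2):
  h(y) = y^3 - (1) y^2 - 4*(-12) y + (4*(1)*(-12) - (-6)^2)
       = y^3 + (-1) y^2 + (48) y + (-84).
Simplifying: h(y) = y^3 - y^2 + 48*y - 84.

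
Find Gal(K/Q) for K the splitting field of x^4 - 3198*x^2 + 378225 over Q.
Gal(K/Q) = Z/2Z (cyclic of order 2)

f factors as (x^2 - 123)(x^2 - 3075), so the splitting field is K = Q(sqrt(123), sqrt(3075)). The squarefree part of 123 is 123 and the squarefree part of 3075 is also 123, so sqrt(123) and sqrt(3075) are both rational multiples of sqrt(123). Hence Q(sqrt(123)) = Q(sqrt(3075)) = Q(sqrt(123)), and the splitting field collapses to a single degree-2 extension with Galois group Z/2Z.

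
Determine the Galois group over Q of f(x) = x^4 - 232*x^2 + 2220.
Gal(K/Q) = V_4 (Klein four-group, Z/2Z × Z/2Z)

f factors as (x^2 - 222)(x^2 - 10), so the splitting field is K = Q(sqrt(222), sqrt(10)). The elements 222, 10, 2220 are all non-squares in Q, so sqrt(222) and sqrt(10) generate independent quadratic extensions. Thus [K:Q] = 4 and Gal(K/Q) is generated by the two order-2 automorphisms sqrt(222) ↦ -sqrt(222) and sqrt(10) ↦ -sqrt(10), giving V_4.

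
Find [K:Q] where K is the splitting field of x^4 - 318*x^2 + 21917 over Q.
[K:Q] = 4

f factors as (x^2 - 101)(x^2 - 217); the splitting field is K = Q(sqrt(101), sqrt(217)). Since 101, 217, and 21917 are all non-squares in Q, the three subfields Q(sqrt(101)), Q(sqrt(217)), Q(sqrt(21917)) are distinct degree-2 extensions, so [K:Q] = 4 (Klein four Galois group).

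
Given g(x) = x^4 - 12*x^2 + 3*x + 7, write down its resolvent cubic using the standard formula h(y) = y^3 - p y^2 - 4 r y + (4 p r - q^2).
h(y) = y^3 + 12*y^2 - 28*y - 345

Identify coefficients: p = -12, q = 3, r = 7.
Plug into h(y) = y^3 - p y^2 - 4 r y + (4 p r - q^2):
  h(y) = y^3 - (-12) y^2 - 4*(7) y + (4*(-12)*(7) - (3)^2)
       = y^3 + (12) y^2 + (-28) y + (-345).
Simplifying: h(y) = y^3 + 12*y^2 - 28*y - 345.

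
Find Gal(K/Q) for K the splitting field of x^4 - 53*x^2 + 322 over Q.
Gal(K/Q) = V_4 (Klein four-group, Z/2Z × Z/2Z)

f factors as (x^2 - 7)(x^2 - 46), so the splitting field is K = Q(sqrt(7), sqrt(46)). The elements 7, 46, 322 are all non-squares in Q, so sqrt(7) and sqrt(46) generate independent quadratic extensions. Thus [K:Q] = 4 and Gal(K/Q) is generated by the two order-2 automorphisms sqrt(7) ↦ -sqrt(7) and sqrt(46) ↦ -sqrt(46), giving V_4.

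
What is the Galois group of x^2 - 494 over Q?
Gal(K/Q) = Z/2Z (cyclic of order 2)

x^2 - 494 is irreducible over Q since 494 is not a rational square. The splitting field Q(sqrt(494)) has degree 2 over Q, and its unique nontrivial automorphism is sqrt(494) ↦ -sqrt(494). Hence Gal(Q(sqrt(494))/Q) = Z/2Z.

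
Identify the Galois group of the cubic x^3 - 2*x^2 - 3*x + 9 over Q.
Gal(K/Q) = S_3 (symmetric group of order 6)

Compute the discriminant of x^3 + (-2)*x^2 + (-3)*x + (9): Δ = -783. Since Δ is not a rational square, the Galois group is not contained in A_3; it must be the full S_3 (irreducibility of the cubic rules out anything smaller).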